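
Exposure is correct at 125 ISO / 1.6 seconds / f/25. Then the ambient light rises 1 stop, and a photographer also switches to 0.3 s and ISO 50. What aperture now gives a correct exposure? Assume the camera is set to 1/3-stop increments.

Scene light: 1 stop brighter.
Shutter speed: 1.6 → 1.3 → 1 → 0.8 → 0.6 → 0.5 → 0.4 → 0.3 — 2 1/3 stops shorter (darker).
ISO: 125 → 100 → 80 → 64 → 50 — 1 1/3 stops lower (darker).
Net so far: 2 2/3 stops darker. Aperture: f/25 → f/22 → f/20 → f/18 → f/16 → f/14 → f/13 → f/11 → f/10.

f/10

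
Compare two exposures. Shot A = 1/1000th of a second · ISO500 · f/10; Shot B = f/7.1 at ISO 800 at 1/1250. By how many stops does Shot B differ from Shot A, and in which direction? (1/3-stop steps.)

Aperture: f/10 → f/9 → f/8 → f/7.1 — 1 stop larger aperture (brighter).
Shutter speed: 1/1000 → 1/1250 — 1/3 stop shorter (darker).
ISO: 500 → 640 → 800 — 2/3 stop raised (brighter).
Net: +1 −1/3 +2/3 = +1 1/3 stops.

1 1/3 stops brighter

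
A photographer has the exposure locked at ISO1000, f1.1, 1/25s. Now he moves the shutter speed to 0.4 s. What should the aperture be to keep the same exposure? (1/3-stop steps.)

Shutter speed: 1/25 → 1/20 → 1/15 → 1/13 → 1/10 → 1/8 → 1/6 → 1/5 → 1/4 → 0.3 → 0.4 — 3 1/3 stops slower (brighter).
Need 3 1/3 stops darker from the aperture: f/1.1 → f/1.2 → f/1.4 → f/1.6 → f/1.8 → f/2 → f/2.2 → f/2.5 → f/2.8 → f/3.2 → f/3.5.

f/3.5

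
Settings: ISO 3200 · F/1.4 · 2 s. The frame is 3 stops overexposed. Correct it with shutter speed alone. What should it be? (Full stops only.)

1/4s

Overexposed by 3 stops → need 3 stops darker.
Shutter speed: 2 → 1 → 1/2 → 1/4.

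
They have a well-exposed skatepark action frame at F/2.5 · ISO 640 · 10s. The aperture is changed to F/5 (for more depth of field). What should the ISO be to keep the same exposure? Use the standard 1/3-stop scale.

Aperture: f/2.5 → f/2.8 → f/3.2 → f/3.5 → f/4 → f/4.5 → f/5 — 2 stops narrower (darker).
Need 2 stops brighter from the ISO: 640 → 800 → 1000 → 1250 → 1600 → 2000 → 2500.

ISO 2500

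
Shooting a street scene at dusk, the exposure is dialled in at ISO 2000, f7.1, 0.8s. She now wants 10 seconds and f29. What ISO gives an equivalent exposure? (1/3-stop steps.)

Shutter speed: 0.8 → 1 → 1.3 → 1.6 → 2 → 2.5 → 3.2 → 4 → 5 → 6 → 8 → 10 — 3 2/3 stops longer (brighter).
Aperture: f/7.1 → f/8 → f/9 → f/10 → f/11 → f/13 → f/14 → f/16 → f/18 → f/20 → f/22 → f/25 → f/29 — 4 stops smaller aperture (darker).
Net change so far: 1/3 stop darker. Offset with the ISO: 2000 → 2500.

ISO 2500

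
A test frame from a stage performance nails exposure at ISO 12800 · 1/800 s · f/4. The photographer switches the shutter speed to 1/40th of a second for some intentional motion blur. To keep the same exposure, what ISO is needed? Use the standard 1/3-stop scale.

Shutter speed: 1/800 → 1/640 → 1/500 → 1/400 → 1/320 → 1/250 → 1/200 → 1/160 → 1/125 → 1/100 → 1/80 → 1/60 → 1/50 → 1/40 — 4 1/3 stops slower (brighter).
Need 4 1/3 stops darker from the ISO: 12800 → 10000 → 8000 → 6400 → 5000 → 4000 → 3200 → 2500 → 2000 → 1600 → 1250 → 1000 → 800 → 640.

ISO 640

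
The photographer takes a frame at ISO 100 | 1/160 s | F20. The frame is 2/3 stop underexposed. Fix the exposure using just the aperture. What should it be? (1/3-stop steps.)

f/16

Underexposed by 2/3 stop → need 2/3 stop brighter.
Aperture: f/20 → f/18 → f/16.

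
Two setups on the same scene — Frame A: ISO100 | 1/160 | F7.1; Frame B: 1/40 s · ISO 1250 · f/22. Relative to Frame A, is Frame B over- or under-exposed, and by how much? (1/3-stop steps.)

2 1/3 stops brighter

Aperture: f/7.1 → f/8 → f/9 → f/10 → f/11 → f/13 → f/14 → f/16 → f/18 → f/20 → f/22 — 3 1/3 stops narrower (darker).
Shutter speed: 1/160 → 1/125 → 1/100 → 1/80 → 1/60 → 1/50 → 1/40 — 2 stops slower (brighter).
ISO: 100 → 125 → 160 → 200 → 250 → 320 → 400 → 500 → 640 → 800 → 1000 → 1250 — 3 2/3 stops raised (brighter).
Net: −3 1/3 +2 +3 2/3 = +2 1/3 stops.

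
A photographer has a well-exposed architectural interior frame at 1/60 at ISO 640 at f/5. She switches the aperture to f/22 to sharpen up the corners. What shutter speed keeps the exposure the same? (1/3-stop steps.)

0.3 s

Aperture: f/5 → f/5.6 → f/6.3 → f/7.1 → f/8 → f/9 → f/10 → f/11 → f/13 → f/14 → f/16 → f/18 → f/20 → f/22 — 4 1/3 stops smaller aperture (darker).
Need 4 1/3 stops brighter from the shutter speed: 1/60 → 1/50 → 1/40 → 1/30 → 1/25 → 1/20 → 1/15 → 1/13 → 1/10 → 1/8 → 1/6 → 1/5 → 1/4 → 0.3.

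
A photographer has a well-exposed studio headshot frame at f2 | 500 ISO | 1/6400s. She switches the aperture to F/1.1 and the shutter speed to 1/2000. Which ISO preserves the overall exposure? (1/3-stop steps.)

ISO 50

Aperture: f/2 → f/1.8 → f/1.6 → f/1.4 → f/1.2 → f/1.1 — 1 2/3 stops larger aperture (brighter).
Shutter speed: 1/6400 → 1/5000 → 1/4000 → 1/3200 → 1/2500 → 1/2000 — 1 2/3 stops slower (brighter).
Net change so far: 3 1/3 stops brighter. Offset with the ISO: 500 → 400 → 320 → 250 → 200 → 160 → 125 → 100 → 80 → 64 → 50.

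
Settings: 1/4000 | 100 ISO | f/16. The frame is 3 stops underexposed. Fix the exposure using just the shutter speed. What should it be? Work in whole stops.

1/500s

Underexposed by 3 stops → need 3 stops brighter.
Shutter speed: 1/4000 → 1/2000 → 1/1000 → 1/500.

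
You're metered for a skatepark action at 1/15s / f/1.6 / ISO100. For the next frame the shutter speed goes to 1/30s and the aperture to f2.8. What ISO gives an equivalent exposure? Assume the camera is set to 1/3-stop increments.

Shutter speed: 1/15 → 1/20 → 1/25 → 1/30 — 1 stop shorter (darker).
Aperture: f/1.6 → f/1.8 → f/2 → f/2.2 → f/2.5 → f/2.8 — 1 2/3 stops stopped down (darker).
Net change so far: 2 2/3 stops darker. Offset with the ISO: 100 → 125 → 160 → 200 → 250 → 320 → 400 → 500 → 640.

ISO 640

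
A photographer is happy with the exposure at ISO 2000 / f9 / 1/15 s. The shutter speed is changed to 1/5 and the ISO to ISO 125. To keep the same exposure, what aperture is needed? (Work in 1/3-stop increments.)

f/4

Shutter speed: 1/15 → 1/13 → 1/10 → 1/8 → 1/6 → 1/5 — 1 2/3 stops longer (brighter).
ISO: 2000 → 1600 → 1250 → 1000 → 800 → 640 → 500 → 400 → 320 → 250 → 200 → 160 → 125 — 4 stops dropped (darker).
Net change so far: 2 1/3 stops darker. Offset with the aperture: f/9 → f/8 → f/7.1 → f/6.3 → f/5.6 → f/5 → f/4.5 → f/4.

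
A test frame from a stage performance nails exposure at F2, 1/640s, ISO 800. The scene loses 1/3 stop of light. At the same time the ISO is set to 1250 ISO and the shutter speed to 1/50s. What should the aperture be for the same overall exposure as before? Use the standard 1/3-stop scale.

Scene light: 1/3 stop darker.
ISO: 800 → 1000 → 1250 — 2/3 stop higher (brighter).
Shutter speed: 1/640 → 1/500 → 1/400 → 1/320 → 1/250 → 1/200 → 1/160 → 1/125 → 1/100 → 1/80 → 1/60 → 1/50 — 3 2/3 stops longer (brighter).
Net so far: 4 stops brighter. Aperture: f/2 → f/2.2 → f/2.5 → f/2.8 → f/3.2 → f/3.5 → f/4 → f/4.5 → f/5 → f/5.6 → f/6.3 → f/7.1 → f/8.

f/8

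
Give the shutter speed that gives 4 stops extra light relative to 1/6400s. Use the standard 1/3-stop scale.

Shutter speed: 1/6400 → 1/5000 → 1/4000 → 1/3200 → 1/2500 → 1/2000 → 1/1600 → 1/1250 → 1/1000 → 1/800 → 1/640 → 1/500 → 1/400 — 4 stops longer (brighter).

1/400s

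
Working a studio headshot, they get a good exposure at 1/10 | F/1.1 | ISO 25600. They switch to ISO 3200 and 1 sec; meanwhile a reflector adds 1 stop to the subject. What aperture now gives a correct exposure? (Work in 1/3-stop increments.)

Scene light: 1 stop brighter.
ISO: 25600 → 20000 → 16000 → 12800 → 10000 → 8000 → 6400 → 5000 → 4000 → 3200 — 3 stops dropped (darker).
Shutter speed: 1/10 → 1/8 → 1/6 → 1/5 → 1/4 → 0.3 → 0.4 → 0.5 → 0.6 → 0.8 → 1 — 3 1/3 stops longer (brighter).
Net so far: 1 1/3 stops brighter. Aperture: f/1.1 → f/1.2 → f/1.4 → f/1.6 → f/1.8.

f/1.8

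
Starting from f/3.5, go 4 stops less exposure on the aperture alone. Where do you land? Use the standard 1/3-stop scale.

f/14

Aperture: f/3.5 → f/4 → f/4.5 → f/5 → f/5.6 → f/6.3 → f/7.1 → f/8 → f/9 → f/10 → f/11 → f/13 → f/14 — 4 stops stopped down (darker).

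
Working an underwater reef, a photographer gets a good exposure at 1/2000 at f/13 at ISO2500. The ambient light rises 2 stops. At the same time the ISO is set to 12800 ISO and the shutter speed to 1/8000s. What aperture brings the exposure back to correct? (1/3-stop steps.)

Scene light: 2 stops brighter.
ISO: 2500 → 3200 → 4000 → 5000 → 6400 → 8000 → 10000 → 12800 — 2 1/3 stops higher (brighter).
Shutter speed: 1/2000 → 1/2500 → 1/3200 → 1/4000 → 1/5000 → 1/6400 → 1/8000 — 2 stops faster (darker).
Net so far: 2 1/3 stops brighter. Aperture: f/13 → f/14 → f/16 → f/18 → f/20 → f/22 → f/25 → f/29.

f/29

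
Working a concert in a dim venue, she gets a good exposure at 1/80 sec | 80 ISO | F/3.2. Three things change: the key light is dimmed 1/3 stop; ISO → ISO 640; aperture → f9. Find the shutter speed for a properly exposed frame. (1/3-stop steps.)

1/60s

Scene light: 1/3 stop darker.
ISO: 80 → 100 → 125 → 160 → 200 → 250 → 320 → 400 → 500 → 640 — 3 stops raised (brighter).
Aperture: f/3.2 → f/3.5 → f/4 → f/4.5 → f/5 → f/5.6 → f/6.3 → f/7.1 → f/8 → f/9 — 3 stops stopped down (darker).
Net so far: 1/3 stop darker. Shutter speed: 1/80 → 1/60.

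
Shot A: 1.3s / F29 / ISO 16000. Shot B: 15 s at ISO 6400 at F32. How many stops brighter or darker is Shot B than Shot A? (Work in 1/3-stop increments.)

Aperture: f/29 → f/32 — 1/3 stop smaller aperture (darker).
Shutter speed: 1.3 → 1.6 → 2 → 2.5 → 3.2 → 4 → 5 → 6 → 8 → 10 → 13 → 15 — 3 2/3 stops slower (brighter).
ISO: 16000 → 12800 → 10000 → 8000 → 6400 — 1 1/3 stops dropped (darker).
Net: −1/3 +3 2/3 −1 1/3 = +2 stops.

2 stops brighter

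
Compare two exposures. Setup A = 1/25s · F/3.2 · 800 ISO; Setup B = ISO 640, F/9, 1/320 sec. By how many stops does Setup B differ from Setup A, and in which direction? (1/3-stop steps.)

7 stops darker

Aperture: f/3.2 → f/3.5 → f/4 → f/4.5 → f/5 → f/5.6 → f/6.3 → f/7.1 → f/8 → f/9 — 3 stops smaller aperture (darker).
Shutter speed: 1/25 → 1/30 → 1/40 → 1/50 → 1/60 → 1/80 → 1/100 → 1/125 → 1/160 → 1/200 → 1/250 → 1/320 — 3 2/3 stops shorter (darker).
ISO: 800 → 640 — 1/3 stop dropped (darker).
Net: −3 −3 2/3 −1/3 = −7 stops.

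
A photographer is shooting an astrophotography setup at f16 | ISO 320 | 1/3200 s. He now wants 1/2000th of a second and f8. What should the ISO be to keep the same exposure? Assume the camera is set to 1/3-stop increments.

ISO 50

Shutter speed: 1/3200 → 1/2500 → 1/2000 — 2/3 stop longer (brighter).
Aperture: f/16 → f/14 → f/13 → f/11 → f/10 → f/9 → f/8 — 2 stops opened up (brighter).
Net change so far: 2 2/3 stops brighter. Offset with the ISO: 320 → 250 → 200 → 160 → 125 → 100 → 80 → 64 → 50.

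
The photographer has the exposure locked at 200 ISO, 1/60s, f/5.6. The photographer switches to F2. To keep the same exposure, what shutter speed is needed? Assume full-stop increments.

1/500s

Aperture: f/5.6 → f/4 → f/2.8 → f/2 — 3 stops opened up (brighter).
Need 3 stops darker from the shutter speed: 1/60 → 1/125 → 1/250 → 1/500.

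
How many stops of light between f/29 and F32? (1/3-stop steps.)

1/3 stop

f/29 → f/32 — count the steps: 1 third-stops = 1/3 stop.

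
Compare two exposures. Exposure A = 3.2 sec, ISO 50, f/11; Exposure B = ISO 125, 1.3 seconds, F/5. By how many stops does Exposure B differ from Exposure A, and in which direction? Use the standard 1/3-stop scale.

2 1/3 stops brighter

Aperture: f/11 → f/10 → f/9 → f/8 → f/7.1 → f/6.3 → f/5.6 → f/5 — 2 1/3 stops opened up (brighter).
Shutter speed: 3.2 → 2.5 → 2 → 1.6 → 1.3 — 1 1/3 stops shorter (darker).
ISO: 50 → 64 → 80 → 100 → 125 — 1 1/3 stops higher (brighter).
Net: +2 1/3 −1 1/3 +1 1/3 = +2 1/3 stops.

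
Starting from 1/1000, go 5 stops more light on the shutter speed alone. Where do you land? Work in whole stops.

Shutter speed: 1/1000 → 1/500 → 1/250 → 1/125 → 1/60 → 1/30 — 5 stops longer (brighter).

1/30s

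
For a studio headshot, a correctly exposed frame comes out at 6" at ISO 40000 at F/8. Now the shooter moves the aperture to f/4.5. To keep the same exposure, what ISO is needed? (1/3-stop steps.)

Aperture: f/8 → f/7.1 → f/6.3 → f/5.6 → f/5 → f/4.5 — 1 2/3 stops wider (brighter).
Need 1 2/3 stops darker from the ISO: 40000 → 32000 → 25600 → 20000 → 16000 → 12800.

ISO 12800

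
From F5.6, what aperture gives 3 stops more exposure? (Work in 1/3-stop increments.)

Aperture: f/5.6 → f/5 → f/4.5 → f/4 → f/3.5 → f/3.2 → f/2.8 → f/2.5 → f/2.2 → f/2 — 3 stops wider (brighter).

f/2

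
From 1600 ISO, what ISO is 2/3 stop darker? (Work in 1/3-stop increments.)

ISO: 1600 → 1250 → 1000 — 2/3 stop dropped (darker).

ISO 1000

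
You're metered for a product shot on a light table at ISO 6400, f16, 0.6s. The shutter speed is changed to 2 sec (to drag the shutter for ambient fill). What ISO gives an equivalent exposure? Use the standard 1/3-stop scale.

Shutter speed: 0.6 → 0.8 → 1 → 1.3 → 1.6 → 2 — 1 2/3 stops slower (brighter).
Need 1 2/3 stops darker from the ISO: 6400 → 5000 → 4000 → 3200 → 2500 → 2000.

ISO 2000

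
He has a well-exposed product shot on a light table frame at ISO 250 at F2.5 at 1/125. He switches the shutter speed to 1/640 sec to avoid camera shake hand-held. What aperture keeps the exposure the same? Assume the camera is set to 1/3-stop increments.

f/1.1

Shutter speed: 1/125 → 1/160 → 1/200 → 1/250 → 1/320 → 1/400 → 1/500 → 1/640 — 2 1/3 stops shorter (darker).
Need 2 1/3 stops brighter from the aperture: f/2.5 → f/2.2 → f/2 → f/1.8 → f/1.6 → f/1.4 → f/1.2 → f/1.1.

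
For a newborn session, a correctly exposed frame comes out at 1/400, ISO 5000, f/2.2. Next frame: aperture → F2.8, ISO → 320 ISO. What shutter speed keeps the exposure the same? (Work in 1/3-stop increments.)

1/15s

Aperture: f/2.2 → f/2.5 → f/2.8 — 2/3 stop stopped down (darker).
ISO: 5000 → 4000 → 3200 → 2500 → 2000 → 1600 → 1250 → 1000 → 800 → 640 → 500 → 400 → 320 — 4 stops dropped (darker).
Net change so far: 4 2/3 stops darker. Offset with the shutter speed: 1/400 → 1/320 → 1/250 → 1/200 → 1/160 → 1/125 → 1/100 → 1/80 → 1/60 → 1/50 → 1/40 → 1/30 → 1/25 → 1/20 → 1/15.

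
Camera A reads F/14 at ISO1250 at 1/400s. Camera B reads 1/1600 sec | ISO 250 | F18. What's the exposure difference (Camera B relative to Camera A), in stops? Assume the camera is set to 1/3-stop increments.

5 stops darker

Aperture: f/14 → f/16 → f/18 — 2/3 stop smaller aperture (darker).
Shutter speed: 1/400 → 1/500 → 1/640 → 1/800 → 1/1000 → 1/1250 → 1/1600 — 2 stops faster (darker).
ISO: 1250 → 1000 → 800 → 640 → 500 → 400 → 320 → 250 — 2 1/3 stops lower (darker).
Net: −2/3 −2 −2 1/3 = −5 stops.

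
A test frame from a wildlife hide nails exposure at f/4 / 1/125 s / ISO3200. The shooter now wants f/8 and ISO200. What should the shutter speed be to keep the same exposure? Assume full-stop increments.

1/2s

Aperture: f/4 → f/5.6 → f/8 — 2 stops narrower (darker).
ISO: 3200 → 1600 → 800 → 400 → 200 — 4 stops lower (darker).
Net change so far: 6 stops darker. Offset with the shutter speed: 1/125 → 1/60 → 1/30 → 1/15 → 1/8 → 1/4 → 1/2.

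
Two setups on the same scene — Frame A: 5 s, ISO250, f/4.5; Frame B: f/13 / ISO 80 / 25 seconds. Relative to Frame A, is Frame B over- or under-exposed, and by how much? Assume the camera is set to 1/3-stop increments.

2 1/3 stops darker

Aperture: f/4.5 → f/5 → f/5.6 → f/6.3 → f/7.1 → f/8 → f/9 → f/10 → f/11 → f/13 — 3 stops stopped down (darker).
Shutter speed: 5 → 6 → 8 → 10 → 13 → 15 → 20 → 25 — 2 1/3 stops slower (brighter).
ISO: 250 → 200 → 160 → 125 → 100 → 80 — 1 2/3 stops lower (darker).
Net: −3 +2 1/3 −1 2/3 = −2 1/3 stops.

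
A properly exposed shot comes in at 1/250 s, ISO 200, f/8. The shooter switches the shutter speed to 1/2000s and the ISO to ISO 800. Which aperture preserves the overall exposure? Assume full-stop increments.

f/5.6

Shutter speed: 1/250 → 1/500 → 1/1000 → 1/2000 — 3 stops shorter (darker).
ISO: 200 → 400 → 800 — 2 stops higher (brighter).
Net change so far: 1 stop darker. Offset with the aperture: f/8 → f/5.6.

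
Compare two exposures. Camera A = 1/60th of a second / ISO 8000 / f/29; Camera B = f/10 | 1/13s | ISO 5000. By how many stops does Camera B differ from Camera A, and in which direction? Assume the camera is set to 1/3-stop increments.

Aperture: f/29 → f/25 → f/22 → f/20 → f/18 → f/16 → f/14 → f/13 → f/11 → f/10 — 3 stops opened up (brighter).
Shutter speed: 1/60 → 1/50 → 1/40 → 1/30 → 1/25 → 1/20 → 1/15 → 1/13 — 2 1/3 stops longer (brighter).
ISO: 8000 → 6400 → 5000 — 2/3 stop dropped (darker).
Net: +3 +2 1/3 −2/3 = +4 2/3 stops.

4 2/3 stops brighter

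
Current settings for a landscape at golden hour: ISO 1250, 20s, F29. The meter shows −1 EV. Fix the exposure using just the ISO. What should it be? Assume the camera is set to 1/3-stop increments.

ISO 2500

Underexposed by 1 stop → need 1 stop brighter.
ISO: 1250 → 1600 → 2000 → 2500.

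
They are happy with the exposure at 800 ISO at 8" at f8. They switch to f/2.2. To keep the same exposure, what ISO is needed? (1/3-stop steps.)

Aperture: f/8 → f/7.1 → f/6.3 → f/5.6 → f/5 → f/4.5 → f/4 → f/3.5 → f/3.2 → f/2.8 → f/2.5 → f/2.2 — 3 2/3 stops opened up (brighter).
Need 3 2/3 stops darker from the ISO: 800 → 640 → 500 → 400 → 320 → 250 → 200 → 160 → 125 → 100 → 80 → 64.

ISO 64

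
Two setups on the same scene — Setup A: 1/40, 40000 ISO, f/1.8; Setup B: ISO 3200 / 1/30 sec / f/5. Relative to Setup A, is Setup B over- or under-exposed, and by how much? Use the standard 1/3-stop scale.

Aperture: f/1.8 → f/2 → f/2.2 → f/2.5 → f/2.8 → f/3.2 → f/3.5 → f/4 → f/4.5 → f/5 — 3 stops smaller aperture (darker).
Shutter speed: 1/40 → 1/30 — 1/3 stop slower (brighter).
ISO: 40000 → 32000 → 25600 → 20000 → 16000 → 12800 → 10000 → 8000 → 6400 → 5000 → 4000 → 3200 — 3 2/3 stops dropped (darker).
Net: −3 +1/3 −3 2/3 = −6 1/3 stops.

6 1/3 stops darker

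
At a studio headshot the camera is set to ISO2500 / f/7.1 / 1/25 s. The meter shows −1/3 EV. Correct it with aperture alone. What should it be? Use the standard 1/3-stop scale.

f/6.3

Underexposed by 1/3 stop → need 1/3 stop brighter.
Aperture: f/7.1 → f/6.3.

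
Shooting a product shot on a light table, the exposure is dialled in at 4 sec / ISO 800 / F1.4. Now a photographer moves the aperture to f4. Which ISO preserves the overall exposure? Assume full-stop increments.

Aperture: f/1.4 → f/2 → f/2.8 → f/4 — 3 stops stopped down (darker).
Need 3 stops brighter from the ISO: 800 → 1600 → 3200 → 6400.

ISO 6400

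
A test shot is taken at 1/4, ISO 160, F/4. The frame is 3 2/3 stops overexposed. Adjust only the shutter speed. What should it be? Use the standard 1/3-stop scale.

Overexposed by 3 2/3 stops → need 3 2/3 stops darker.
Shutter speed: 1/4 → 1/5 → 1/6 → 1/8 → 1/10 → 1/13 → 1/15 → 1/20 → 1/25 → 1/30 → 1/40 → 1/50.

1/50s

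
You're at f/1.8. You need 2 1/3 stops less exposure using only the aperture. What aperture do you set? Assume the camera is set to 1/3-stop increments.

f/4

Aperture: f/1.8 → f/2 → f/2.2 → f/2.5 → f/2.8 → f/3.2 → f/3.5 → f/4 — 2 1/3 stops smaller aperture (darker).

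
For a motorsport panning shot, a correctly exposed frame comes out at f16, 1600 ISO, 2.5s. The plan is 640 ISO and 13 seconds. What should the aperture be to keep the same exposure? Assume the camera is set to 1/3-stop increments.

f/22

ISO: 1600 → 1250 → 1000 → 800 → 640 — 1 1/3 stops dropped (darker).
Shutter speed: 2.5 → 3.2 → 4 → 5 → 6 → 8 → 10 → 13 — 2 1/3 stops longer (brighter).
Net change so far: 1 stop brighter. Offset with the aperture: f/16 → f/18 → f/20 → f/22.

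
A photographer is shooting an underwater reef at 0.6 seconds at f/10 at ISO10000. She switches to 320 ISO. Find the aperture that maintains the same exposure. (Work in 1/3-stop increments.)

f/1.8

ISO: 10000 → 8000 → 6400 → 5000 → 4000 → 3200 → 2500 → 2000 → 1600 → 1250 → 1000 → 800 → 640 → 500 → 400 → 320 — 5 stops dropped (darker).
Need 5 stops brighter from the aperture: f/10 → f/9 → f/8 → f/7.1 → f/6.3 → f/5.6 → f/5 → f/4.5 → f/4 → f/3.5 → f/3.2 → f/2.8 → f/2.5 → f/2.2 → f/2 → f/1.8.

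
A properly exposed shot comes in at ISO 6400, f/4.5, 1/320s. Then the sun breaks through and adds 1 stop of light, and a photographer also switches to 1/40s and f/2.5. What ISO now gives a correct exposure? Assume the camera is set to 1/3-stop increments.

Scene light: 1 stop brighter.
Shutter speed: 1/320 → 1/250 → 1/200 → 1/160 → 1/125 → 1/100 → 1/80 → 1/60 → 1/50 → 1/40 — 3 stops slower (brighter).
Aperture: f/4.5 → f/4 → f/3.5 → f/3.2 → f/2.8 → f/2.5 — 1 2/3 stops larger aperture (brighter).
Net so far: 5 2/3 stops brighter. ISO: 6400 → 5000 → 4000 → 3200 → 2500 → 2000 → 1600 → 1250 → 1000 → 800 → 640 → 500 → 400 → 320 → 250 → 200 → 160 → 125.

ISO 125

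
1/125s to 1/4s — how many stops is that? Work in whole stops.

5 stops

1/125 → 1/60 → 1/30 → 1/15 → 1/8 → 1/4 — count the steps: 5 stops.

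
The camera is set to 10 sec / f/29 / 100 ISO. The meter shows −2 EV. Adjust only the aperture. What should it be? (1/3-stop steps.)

Underexposed by 2 stops → need 2 stops brighter.
Aperture: f/29 → f/25 → f/22 → f/20 → f/18 → f/16 → f/14.

f/14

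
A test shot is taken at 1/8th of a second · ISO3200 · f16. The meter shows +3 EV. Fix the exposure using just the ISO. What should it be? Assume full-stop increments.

ISO 400

Overexposed by 3 stops → need 3 stops darker.
ISO: 3200 → 1600 → 800 → 400.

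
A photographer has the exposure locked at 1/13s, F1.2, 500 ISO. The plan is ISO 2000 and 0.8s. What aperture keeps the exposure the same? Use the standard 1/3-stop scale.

f/8

ISO: 500 → 640 → 800 → 1000 → 1250 → 1600 → 2000 — 2 stops raised (brighter).
Shutter speed: 1/13 → 1/10 → 1/8 → 1/6 → 1/5 → 1/4 → 0.3 → 0.4 → 0.5 → 0.6 → 0.8 — 3 1/3 stops longer (brighter).
Net change so far: 5 1/3 stops brighter. Offset with the aperture: f/1.2 → f/1.4 → f/1.6 → f/1.8 → f/2 → f/2.2 → f/2.5 → f/2.8 → f/3.2 → f/3.5 → f/4 → f/4.5 → f/5 → f/5.6 → f/6.3 → f/7.1 → f/8.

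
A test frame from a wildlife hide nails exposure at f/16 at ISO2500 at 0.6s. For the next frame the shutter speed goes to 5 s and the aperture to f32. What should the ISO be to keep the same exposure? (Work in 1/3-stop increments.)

Shutter speed: 0.6 → 0.8 → 1 → 1.3 → 1.6 → 2 → 2.5 → 3.2 → 4 → 5 — 3 stops longer (brighter).
Aperture: f/16 → f/18 → f/20 → f/22 → f/25 → f/29 → f/32 — 2 stops smaller aperture (darker).
Net change so far: 1 stop brighter. Offset with the ISO: 2500 → 2000 → 1600 → 1250.

ISO 1250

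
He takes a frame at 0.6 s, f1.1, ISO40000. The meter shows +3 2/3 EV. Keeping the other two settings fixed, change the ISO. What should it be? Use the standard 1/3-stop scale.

Overexposed by 3 2/3 stops → need 3 2/3 stops darker.
ISO: 40000 → 32000 → 25600 → 20000 → 16000 → 12800 → 10000 → 8000 → 6400 → 5000 → 4000 → 3200.

ISO 3200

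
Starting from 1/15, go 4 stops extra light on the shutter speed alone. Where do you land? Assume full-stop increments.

Shutter speed: 1/15 → 1/8 → 1/4 → 1/2 → 1 — 4 stops slower (brighter).

1 s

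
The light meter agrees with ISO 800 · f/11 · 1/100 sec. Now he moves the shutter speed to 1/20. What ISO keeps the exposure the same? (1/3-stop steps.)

Shutter speed: 1/100 → 1/80 → 1/60 → 1/50 → 1/40 → 1/30 → 1/25 → 1/20 — 2 1/3 stops slower (brighter).
Need 2 1/3 stops darker from the ISO: 800 → 640 → 500 → 400 → 320 → 250 → 200 → 160.

ISO 160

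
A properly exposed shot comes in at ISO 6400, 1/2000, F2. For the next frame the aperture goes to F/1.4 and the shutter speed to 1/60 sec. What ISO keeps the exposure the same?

Aperture: f/2 → f/1.4 — 1 stop opened up (brighter).
Shutter speed: 1/2000 → 1/1000 → 1/500 → 1/250 → 1/125 → 1/60 — 5 stops slower (brighter).
Net change so far: 6 stops brighter. Offset with the ISO: 6400 → 3200 → 1600 → 800 → 400 → 200 → 100.

ISO 100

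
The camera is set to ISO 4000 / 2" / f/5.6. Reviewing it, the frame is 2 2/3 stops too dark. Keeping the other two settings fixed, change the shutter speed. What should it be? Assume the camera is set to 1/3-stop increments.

13 s

Underexposed by 2 2/3 stops → need 2 2/3 stops brighter.
Shutter speed: 2 → 2.5 → 3.2 → 4 → 5 → 6 → 8 → 10 → 13.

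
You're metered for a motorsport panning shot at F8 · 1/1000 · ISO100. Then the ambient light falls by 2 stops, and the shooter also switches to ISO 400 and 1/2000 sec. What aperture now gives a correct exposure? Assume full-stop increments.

Scene light: 2 stops darker.
ISO: 100 → 200 → 400 — 2 stops higher (brighter).
Shutter speed: 1/1000 → 1/2000 — 1 stop faster (darker).
Net so far: 1 stop darker. Aperture: f/8 → f/5.6.

f/5.6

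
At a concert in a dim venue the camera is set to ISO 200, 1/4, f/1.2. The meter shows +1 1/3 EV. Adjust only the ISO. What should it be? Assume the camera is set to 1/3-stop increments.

ISO 80

Overexposed by 1 1/3 stops → need 1 1/3 stops darker.
ISO: 200 → 160 → 125 → 100 → 80.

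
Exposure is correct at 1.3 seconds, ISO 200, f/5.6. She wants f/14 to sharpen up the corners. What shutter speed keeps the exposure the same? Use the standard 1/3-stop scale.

Aperture: f/5.6 → f/6.3 → f/7.1 → f/8 → f/9 → f/10 → f/11 → f/13 → f/14 — 2 2/3 stops narrower (darker).
Need 2 2/3 stops brighter from the shutter speed: 1.3 → 1.6 → 2 → 2.5 → 3.2 → 4 → 5 → 6 → 8.

8 s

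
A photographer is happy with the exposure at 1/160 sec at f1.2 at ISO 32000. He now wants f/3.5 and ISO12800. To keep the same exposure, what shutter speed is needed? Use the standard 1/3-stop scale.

1/8s

Aperture: f/1.2 → f/1.4 → f/1.6 → f/1.8 → f/2 → f/2.2 → f/2.5 → f/2.8 → f/3.2 → f/3.5 — 3 stops narrower (darker).
ISO: 32000 → 25600 → 20000 → 16000 → 12800 — 1 1/3 stops lower (darker).
Net change so far: 4 1/3 stops darker. Offset with the shutter speed: 1/160 → 1/125 → 1/100 → 1/80 → 1/60 → 1/50 → 1/40 → 1/30 → 1/25 → 1/20 → 1/15 → 1/13 → 1/10 → 1/8.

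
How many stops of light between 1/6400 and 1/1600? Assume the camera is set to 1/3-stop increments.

2 stops

1/6400 → 1/5000 → 1/4000 → 1/3200 → 1/2500 → 1/2000 → 1/1600 — count the steps: 6 third-stops = 2 stops.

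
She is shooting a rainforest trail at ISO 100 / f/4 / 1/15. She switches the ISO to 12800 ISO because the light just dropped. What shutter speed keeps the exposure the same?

ISO: 100 → 200 → 400 → 800 → 1600 → 3200 → 6400 → 12800 — 7 stops higher (brighter).
Need 7 stops darker from the shutter speed: 1/15 → 1/30 → 1/60 → 1/125 → 1/250 → 1/500 → 1/1000 → 1/2000.

1/2000s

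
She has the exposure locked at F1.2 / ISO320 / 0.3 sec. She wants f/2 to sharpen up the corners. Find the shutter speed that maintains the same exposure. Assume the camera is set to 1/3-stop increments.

Aperture: f/1.2 → f/1.4 → f/1.6 → f/1.8 → f/2 — 1 1/3 stops narrower (darker).
Need 1 1/3 stops brighter from the shutter speed: 0.3 → 0.4 → 0.5 → 0.6 → 0.8.

0.8 s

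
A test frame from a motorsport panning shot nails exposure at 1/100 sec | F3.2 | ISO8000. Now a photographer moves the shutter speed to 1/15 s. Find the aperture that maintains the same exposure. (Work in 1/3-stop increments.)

f/8

Shutter speed: 1/100 → 1/80 → 1/60 → 1/50 → 1/40 → 1/30 → 1/25 → 1/20 → 1/15 — 2 2/3 stops longer (brighter).
Need 2 2/3 stops darker from the aperture: f/3.2 → f/3.5 → f/4 → f/4.5 → f/5 → f/5.6 → f/6.3 → f/7.1 → f/8.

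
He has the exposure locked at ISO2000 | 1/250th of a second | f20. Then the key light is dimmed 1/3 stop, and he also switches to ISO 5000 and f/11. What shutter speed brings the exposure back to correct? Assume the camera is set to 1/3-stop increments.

1/1600s

Scene light: 1/3 stop darker.
ISO: 2000 → 2500 → 3200 → 4000 → 5000 — 1 1/3 stops higher (brighter).
Aperture: f/20 → f/18 → f/16 → f/14 → f/13 → f/11 — 1 2/3 stops larger aperture (brighter).
Net so far: 2 2/3 stops brighter. Shutter speed: 1/250 → 1/320 → 1/400 → 1/500 → 1/640 → 1/800 → 1/1000 → 1/1250 → 1/1600.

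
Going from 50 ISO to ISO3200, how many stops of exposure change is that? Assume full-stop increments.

50 → 100 → 200 → 400 → 800 → 1600 → 3200 — count the steps: 6 stops.

6 stops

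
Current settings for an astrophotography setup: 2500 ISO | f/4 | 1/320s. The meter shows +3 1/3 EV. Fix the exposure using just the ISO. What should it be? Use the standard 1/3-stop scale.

Overexposed by 3 1/3 stops → need 3 1/3 stops darker.
ISO: 2500 → 2000 → 1600 → 1250 → 1000 → 800 → 640 → 500 → 400 → 320 → 250.

ISO 250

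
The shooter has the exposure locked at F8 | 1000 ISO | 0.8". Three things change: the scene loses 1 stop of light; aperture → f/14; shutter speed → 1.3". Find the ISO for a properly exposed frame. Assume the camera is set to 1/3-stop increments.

ISO 4000

Scene light: 1 stop darker.
Aperture: f/8 → f/9 → f/10 → f/11 → f/13 → f/14 — 1 2/3 stops smaller aperture (darker).
Shutter speed: 0.8 → 1 → 1.3 — 2/3 stop longer (brighter).
Net so far: 2 stops darker. ISO: 1000 → 1250 → 1600 → 2000 → 2500 → 3200 → 4000.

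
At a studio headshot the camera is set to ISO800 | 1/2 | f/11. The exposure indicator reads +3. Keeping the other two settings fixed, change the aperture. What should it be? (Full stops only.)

Overexposed by 3 stops → need 3 stops darker.
Aperture: f/11 → f/16 → f/22 → f/32.

f/32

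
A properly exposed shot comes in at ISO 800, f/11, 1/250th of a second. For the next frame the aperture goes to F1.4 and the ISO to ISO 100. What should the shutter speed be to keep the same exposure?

Aperture: f/11 → f/8 → f/5.6 → f/4 → f/2.8 → f/2 → f/1.4 — 6 stops opened up (brighter).
ISO: 800 → 400 → 200 → 100 — 3 stops dropped (darker).
Net change so far: 3 stops brighter. Offset with the shutter speed: 1/250 → 1/500 → 1/1000 → 1/2000.

1/2000s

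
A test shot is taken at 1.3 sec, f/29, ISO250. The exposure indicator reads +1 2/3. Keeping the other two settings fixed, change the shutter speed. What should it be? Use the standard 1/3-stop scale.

0.4 s

Overexposed by 1 2/3 stops → need 1 2/3 stops darker.
Shutter speed: 1.3 → 1 → 0.8 → 0.6 → 0.5 → 0.4.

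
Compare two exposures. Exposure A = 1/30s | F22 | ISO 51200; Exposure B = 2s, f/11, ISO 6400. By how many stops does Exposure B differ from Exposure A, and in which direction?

5 stops brighter

Aperture: f/22 → f/16 → f/11 — 2 stops opened up (brighter).
Shutter speed: 1/30 → 1/15 → 1/8 → 1/4 → 1/2 → 1 → 2 — 6 stops longer (brighter).
ISO: 51200 → 25600 → 12800 → 6400 — 3 stops dropped (darker).
Net: +2 +6 −3 = +5 stops.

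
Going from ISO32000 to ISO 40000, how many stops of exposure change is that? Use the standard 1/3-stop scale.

1/3 stop

32000 → 40000 — count the steps: 1 third-stops = 1/3 stop.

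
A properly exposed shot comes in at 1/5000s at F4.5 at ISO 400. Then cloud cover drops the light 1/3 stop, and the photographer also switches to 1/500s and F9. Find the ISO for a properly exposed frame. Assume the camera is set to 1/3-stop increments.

Scene light: 1/3 stop darker.
Shutter speed: 1/5000 → 1/4000 → 1/3200 → 1/2500 → 1/2000 → 1/1600 → 1/1250 → 1/1000 → 1/800 → 1/640 → 1/500 — 3 1/3 stops longer (brighter).
Aperture: f/4.5 → f/5 → f/5.6 → f/6.3 → f/7.1 → f/8 → f/9 — 2 stops stopped down (darker).
Net so far: 1 stop brighter. ISO: 400 → 320 → 250 → 200.

ISO 200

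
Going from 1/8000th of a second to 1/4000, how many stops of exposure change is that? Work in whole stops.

1/8000 → 1/4000 — count the steps: 1 stop.

1 stop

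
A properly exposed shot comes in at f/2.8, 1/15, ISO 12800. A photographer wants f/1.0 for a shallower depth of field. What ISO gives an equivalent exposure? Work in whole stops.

ISO 1600

Aperture: f/2.8 → f/2 → f/1.4 → f/1.0 — 3 stops larger aperture (brighter).
Need 3 stops darker from the ISO: 12800 → 6400 → 3200 → 1600.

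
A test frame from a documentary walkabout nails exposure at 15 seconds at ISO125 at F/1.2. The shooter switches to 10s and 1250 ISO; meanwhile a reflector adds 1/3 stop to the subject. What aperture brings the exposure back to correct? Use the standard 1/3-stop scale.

Scene light: 1/3 stop brighter.
Shutter speed: 15 → 13 → 10 — 2/3 stop faster (darker).
ISO: 125 → 160 → 200 → 250 → 320 → 400 → 500 → 640 → 800 → 1000 → 1250 — 3 1/3 stops raised (brighter).
Net so far: 3 stops brighter. Aperture: f/1.2 → f/1.4 → f/1.6 → f/1.8 → f/2 → f/2.2 → f/2.5 → f/2.8 → f/3.2 → f/3.5.

f/3.5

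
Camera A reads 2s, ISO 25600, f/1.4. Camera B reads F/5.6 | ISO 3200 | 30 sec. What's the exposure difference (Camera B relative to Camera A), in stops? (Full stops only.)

Aperture: f/1.4 → f/2 → f/2.8 → f/4 → f/5.6 — 4 stops stopped down (darker).
Shutter speed: 2 → 4 → 8 → 15 → 30 — 4 stops slower (brighter).
ISO: 25600 → 12800 → 6400 → 3200 — 3 stops dropped (darker).
Net: −4 +4 −3 = −3 stops.

3 stops darker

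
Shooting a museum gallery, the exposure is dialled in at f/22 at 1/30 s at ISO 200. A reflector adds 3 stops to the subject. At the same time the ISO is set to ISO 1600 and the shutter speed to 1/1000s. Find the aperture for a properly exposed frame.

f/32

Scene light: 3 stops brighter.
ISO: 200 → 400 → 800 → 1600 — 3 stops higher (brighter).
Shutter speed: 1/30 → 1/60 → 1/125 → 1/250 → 1/500 → 1/1000 — 5 stops shorter (darker).
Net so far: 1 stop brighter. Aperture: f/22 → f/32.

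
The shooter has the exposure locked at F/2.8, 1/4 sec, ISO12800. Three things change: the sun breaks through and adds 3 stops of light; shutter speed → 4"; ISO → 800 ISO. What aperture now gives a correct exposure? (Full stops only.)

f/8

Scene light: 3 stops brighter.
Shutter speed: 1/4 → 1/2 → 1 → 2 → 4 — 4 stops slower (brighter).
ISO: 12800 → 6400 → 3200 → 1600 → 800 — 4 stops dropped (darker).
Net so far: 3 stops brighter. Aperture: f/2.8 → f/4 → f/5.6 → f/8.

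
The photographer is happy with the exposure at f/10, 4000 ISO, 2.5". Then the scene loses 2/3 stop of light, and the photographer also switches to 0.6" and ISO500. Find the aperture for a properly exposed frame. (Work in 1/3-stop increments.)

f/1.4

Scene light: 2/3 stop darker.
Shutter speed: 2.5 → 2 → 1.6 → 1.3 → 1 → 0.8 → 0.6 — 2 stops shorter (darker).
ISO: 4000 → 3200 → 2500 → 2000 → 1600 → 1250 → 1000 → 800 → 640 → 500 — 3 stops dropped (darker).
Net so far: 5 2/3 stops darker. Aperture: f/10 → f/9 → f/8 → f/7.1 → f/6.3 → f/5.6 → f/5 → f/4.5 → f/4 → f/3.5 → f/3.2 → f/2.8 → f/2.5 → f/2.2 → f/2 → f/1.8 → f/1.6 → f/1.4.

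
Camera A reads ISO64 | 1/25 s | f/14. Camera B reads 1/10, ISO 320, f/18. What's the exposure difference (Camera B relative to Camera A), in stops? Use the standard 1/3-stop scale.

3 stops brighter

Aperture: f/14 → f/16 → f/18 — 2/3 stop narrower (darker).
Shutter speed: 1/25 → 1/20 → 1/15 → 1/13 → 1/10 — 1 1/3 stops slower (brighter).
ISO: 64 → 80 → 100 → 125 → 160 → 200 → 250 → 320 — 2 1/3 stops higher (brighter).
Net: −2/3 +1 1/3 +2 1/3 = +3 stops.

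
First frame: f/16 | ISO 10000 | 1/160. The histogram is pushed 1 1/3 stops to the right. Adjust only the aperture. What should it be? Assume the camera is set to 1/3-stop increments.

f/25

Overexposed by 1 1/3 stops → need 1 1/3 stops darker.
Aperture: f/16 → f/18 → f/20 → f/22 → f/25.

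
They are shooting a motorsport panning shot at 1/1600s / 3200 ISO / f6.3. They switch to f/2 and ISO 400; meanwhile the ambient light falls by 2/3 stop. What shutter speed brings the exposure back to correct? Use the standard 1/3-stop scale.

1/1250s

Scene light: 2/3 stop darker.
Aperture: f/6.3 → f/5.6 → f/5 → f/4.5 → f/4 → f/3.5 → f/3.2 → f/2.8 → f/2.5 → f/2.2 → f/2 — 3 1/3 stops larger aperture (brighter).
ISO: 3200 → 2500 → 2000 → 1600 → 1250 → 1000 → 800 → 640 → 500 → 400 — 3 stops lower (darker).
Net so far: 1/3 stop darker. Shutter speed: 1/1600 → 1/1250.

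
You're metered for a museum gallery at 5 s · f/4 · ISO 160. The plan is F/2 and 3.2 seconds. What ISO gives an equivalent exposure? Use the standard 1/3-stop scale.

Aperture: f/4 → f/3.5 → f/3.2 → f/2.8 → f/2.5 → f/2.2 → f/2 — 2 stops opened up (brighter).
Shutter speed: 5 → 4 → 3.2 — 2/3 stop shorter (darker).
Net change so far: 1 1/3 stops brighter. Offset with the ISO: 160 → 125 → 100 → 80 → 64.

ISO 64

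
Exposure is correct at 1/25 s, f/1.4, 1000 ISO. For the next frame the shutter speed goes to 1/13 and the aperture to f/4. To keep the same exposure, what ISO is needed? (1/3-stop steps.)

ISO 4000

Shutter speed: 1/25 → 1/20 → 1/15 → 1/13 — 1 stop slower (brighter).
Aperture: f/1.4 → f/1.6 → f/1.8 → f/2 → f/2.2 → f/2.5 → f/2.8 → f/3.2 → f/3.5 → f/4 — 3 stops narrower (darker).
Net change so far: 2 stops darker. Offset with the ISO: 1000 → 1250 → 1600 → 2000 → 2500 → 3200 → 4000.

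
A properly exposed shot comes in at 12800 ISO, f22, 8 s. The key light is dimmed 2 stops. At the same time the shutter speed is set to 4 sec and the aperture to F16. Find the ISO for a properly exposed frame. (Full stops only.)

Scene light: 2 stops darker.
Shutter speed: 8 → 4 — 1 stop faster (darker).
Aperture: f/22 → f/16 — 1 stop larger aperture (brighter).
Net so far: 2 stops darker. ISO: 12800 → 25600 → 51200.

ISO 51200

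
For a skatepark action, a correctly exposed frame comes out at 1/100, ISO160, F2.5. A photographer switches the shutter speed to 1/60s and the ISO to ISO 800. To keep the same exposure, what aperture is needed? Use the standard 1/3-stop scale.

f/7.1

Shutter speed: 1/100 → 1/80 → 1/60 — 2/3 stop slower (brighter).
ISO: 160 → 200 → 250 → 320 → 400 → 500 → 640 → 800 — 2 1/3 stops raised (brighter).
Net change so far: 3 stops brighter. Offset with the aperture: f/2.5 → f/2.8 → f/3.2 → f/3.5 → f/4 → f/4.5 → f/5 → f/5.6 → f/6.3 → f/7.1.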